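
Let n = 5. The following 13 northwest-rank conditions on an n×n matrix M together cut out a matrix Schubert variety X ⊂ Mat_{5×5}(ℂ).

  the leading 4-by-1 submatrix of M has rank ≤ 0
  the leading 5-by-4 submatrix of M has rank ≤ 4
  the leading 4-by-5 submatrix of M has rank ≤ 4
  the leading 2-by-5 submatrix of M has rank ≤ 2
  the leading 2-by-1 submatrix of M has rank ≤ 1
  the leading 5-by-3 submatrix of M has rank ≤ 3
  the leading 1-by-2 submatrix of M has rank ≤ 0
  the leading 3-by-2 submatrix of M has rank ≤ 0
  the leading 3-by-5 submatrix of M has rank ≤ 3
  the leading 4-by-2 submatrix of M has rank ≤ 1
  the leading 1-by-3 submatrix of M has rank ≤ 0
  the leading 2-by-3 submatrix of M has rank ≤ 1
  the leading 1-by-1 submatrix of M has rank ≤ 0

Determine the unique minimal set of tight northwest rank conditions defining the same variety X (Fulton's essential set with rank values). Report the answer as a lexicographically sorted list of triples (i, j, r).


Recovering R(i,j) via the rank-extension bound from the 13 conditions:

  0, 0, 0, 1, 1
  0, 0, 1, 2, 2
  0, 0, 1, 2, 3
  0, 1, 2, 3, 4
  1, 2, 3, 4, 5

reading off 1-entries of Δ²R: w = (4, 3, 5, 2, 1).

|D(w)|=8, |Ess(w)|=3:

[(1, 3, 0), (3, 2, 0), (4, 1, 0)]


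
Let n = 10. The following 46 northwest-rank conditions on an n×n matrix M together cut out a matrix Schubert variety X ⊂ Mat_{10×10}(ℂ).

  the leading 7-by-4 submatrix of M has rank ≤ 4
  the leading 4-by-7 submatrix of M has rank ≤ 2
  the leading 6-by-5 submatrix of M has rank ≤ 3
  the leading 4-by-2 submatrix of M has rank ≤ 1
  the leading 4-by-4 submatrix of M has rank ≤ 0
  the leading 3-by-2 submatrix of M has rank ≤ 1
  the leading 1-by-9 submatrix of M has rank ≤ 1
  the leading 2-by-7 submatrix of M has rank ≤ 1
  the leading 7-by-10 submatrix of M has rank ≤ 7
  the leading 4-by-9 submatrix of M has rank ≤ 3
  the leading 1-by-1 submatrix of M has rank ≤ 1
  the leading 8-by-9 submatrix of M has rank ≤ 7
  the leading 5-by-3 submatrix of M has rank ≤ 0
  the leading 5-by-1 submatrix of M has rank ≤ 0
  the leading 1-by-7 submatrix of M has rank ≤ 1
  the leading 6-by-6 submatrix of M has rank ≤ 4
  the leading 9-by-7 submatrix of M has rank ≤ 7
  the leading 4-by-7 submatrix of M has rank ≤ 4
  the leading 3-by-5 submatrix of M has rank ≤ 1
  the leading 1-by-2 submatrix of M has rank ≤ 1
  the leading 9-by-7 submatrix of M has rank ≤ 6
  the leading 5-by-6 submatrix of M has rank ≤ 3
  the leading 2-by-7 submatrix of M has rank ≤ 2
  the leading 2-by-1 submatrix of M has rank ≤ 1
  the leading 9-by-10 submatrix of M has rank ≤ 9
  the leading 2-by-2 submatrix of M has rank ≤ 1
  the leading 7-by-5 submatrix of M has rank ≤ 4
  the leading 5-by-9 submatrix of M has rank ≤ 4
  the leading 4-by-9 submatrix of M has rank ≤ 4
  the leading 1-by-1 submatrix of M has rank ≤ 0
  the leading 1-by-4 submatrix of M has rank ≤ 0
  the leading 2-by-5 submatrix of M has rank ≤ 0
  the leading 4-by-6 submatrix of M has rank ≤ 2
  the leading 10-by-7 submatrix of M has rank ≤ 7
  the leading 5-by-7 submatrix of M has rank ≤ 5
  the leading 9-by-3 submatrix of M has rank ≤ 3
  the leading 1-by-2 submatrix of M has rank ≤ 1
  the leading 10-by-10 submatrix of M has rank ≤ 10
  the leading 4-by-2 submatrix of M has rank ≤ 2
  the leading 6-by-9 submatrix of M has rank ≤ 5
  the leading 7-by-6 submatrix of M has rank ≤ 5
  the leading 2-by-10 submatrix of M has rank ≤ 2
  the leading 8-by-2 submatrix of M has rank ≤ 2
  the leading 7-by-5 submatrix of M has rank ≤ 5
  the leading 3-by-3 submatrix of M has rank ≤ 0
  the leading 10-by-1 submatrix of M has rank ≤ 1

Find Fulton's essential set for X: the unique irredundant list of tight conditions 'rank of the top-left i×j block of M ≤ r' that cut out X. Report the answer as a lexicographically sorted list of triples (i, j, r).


The tightest implied rank at each (i,j), from the 46 conditions:

  0, 0, 0, 0, 0, 1, 1, 1, 1, 1
  0, 0, 0, 0, 0, 1, 1, 2, 2, 2
  0, 0, 0, 0, 1, 2, 2, 3, 3, 3
  0, 0, 0, 0, 1, 2, 2, 3, 3, 4
  0, 0, 0, 1, 2, 3, 3, 4, 4, 5
  1, 1, 1, 2, 3, 4, 4, 5, 5, 6
  1, 2, 2, 3, 4, 5, 5, 6, 6, 7
  1, 2, 3, 4, 5, 6, 6, 7, 7, 8
  1, 2, 3, 4, 5, 6, 6, 7, 8, 9
  1, 2, 3, 4, 5, 6, 7, 8, 9, 10

giving w = (6, 8, 5, 10, 4, 1, 2, 3, 9, 7) via Δ²R.

Fulton essential set (7 of the 25 Rothe cells):

[(2, 5, 0), (2, 7, 1), (4, 4, 0), (4, 7, 2), (4, 9, 3), (5, 3, 0), (9, 7, 6)]


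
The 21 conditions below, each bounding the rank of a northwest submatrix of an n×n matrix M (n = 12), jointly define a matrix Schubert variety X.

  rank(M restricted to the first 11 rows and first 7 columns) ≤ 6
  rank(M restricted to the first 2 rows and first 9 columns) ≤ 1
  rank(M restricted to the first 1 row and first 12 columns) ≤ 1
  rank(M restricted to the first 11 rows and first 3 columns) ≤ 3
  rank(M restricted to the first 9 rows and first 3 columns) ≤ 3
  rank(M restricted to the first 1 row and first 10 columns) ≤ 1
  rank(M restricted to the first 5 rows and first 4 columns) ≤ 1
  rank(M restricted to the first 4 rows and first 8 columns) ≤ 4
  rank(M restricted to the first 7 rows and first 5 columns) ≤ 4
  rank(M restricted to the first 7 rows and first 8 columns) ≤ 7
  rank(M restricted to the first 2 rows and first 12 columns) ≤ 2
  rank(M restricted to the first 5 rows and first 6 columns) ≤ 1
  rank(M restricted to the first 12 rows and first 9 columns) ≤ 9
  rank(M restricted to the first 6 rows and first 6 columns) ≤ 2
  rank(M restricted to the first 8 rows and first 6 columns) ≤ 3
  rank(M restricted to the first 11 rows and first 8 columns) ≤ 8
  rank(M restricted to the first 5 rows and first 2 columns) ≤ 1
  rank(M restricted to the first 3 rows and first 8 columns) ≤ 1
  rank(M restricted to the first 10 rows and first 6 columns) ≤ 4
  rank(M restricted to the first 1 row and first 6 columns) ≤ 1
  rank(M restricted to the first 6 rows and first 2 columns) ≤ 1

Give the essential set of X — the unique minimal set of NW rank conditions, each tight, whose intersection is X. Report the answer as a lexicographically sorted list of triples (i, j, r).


Reconstructing r_w from the 21 given conditions:

  1 1 1 1 1 1 1 1 1 1 1 1
  1 1 1 1 1 1 1 1 1 2 2 2
  1 1 1 1 1 1 1 1 2 3 3 3
  1 1 1 1 1 1 2 2 3 4 4 4
  1 1 1 1 1 1 2 3 4 5 5 5
  1 1 2 2 2 2 3 4 5 6 6 6
  1 2 3 3 3 3 4 5 6 7 7 7
  1 2 3 3 3 3 4 5 6 7 8 8
  1 2 3 4 4 4 5 6 7 8 9 9
  1 2 3 4 4 4 5 6 7 8 9 10
  1 2 3 4 5 5 6 7 8 9 10 11
  1 2 3 4 5 6 7 8 9 10 11 12

the unique w with this rank table is (1, 10, 9, 7, 8, 3, 2, 11, 4, 12, 5, 6).

Fulton essential set (6 of the 31 Rothe cells):

[(2, 9, 1), (3, 8, 1), (5, 6, 1), (6, 2, 1), (8, 6, 3), (10, 6, 4)]


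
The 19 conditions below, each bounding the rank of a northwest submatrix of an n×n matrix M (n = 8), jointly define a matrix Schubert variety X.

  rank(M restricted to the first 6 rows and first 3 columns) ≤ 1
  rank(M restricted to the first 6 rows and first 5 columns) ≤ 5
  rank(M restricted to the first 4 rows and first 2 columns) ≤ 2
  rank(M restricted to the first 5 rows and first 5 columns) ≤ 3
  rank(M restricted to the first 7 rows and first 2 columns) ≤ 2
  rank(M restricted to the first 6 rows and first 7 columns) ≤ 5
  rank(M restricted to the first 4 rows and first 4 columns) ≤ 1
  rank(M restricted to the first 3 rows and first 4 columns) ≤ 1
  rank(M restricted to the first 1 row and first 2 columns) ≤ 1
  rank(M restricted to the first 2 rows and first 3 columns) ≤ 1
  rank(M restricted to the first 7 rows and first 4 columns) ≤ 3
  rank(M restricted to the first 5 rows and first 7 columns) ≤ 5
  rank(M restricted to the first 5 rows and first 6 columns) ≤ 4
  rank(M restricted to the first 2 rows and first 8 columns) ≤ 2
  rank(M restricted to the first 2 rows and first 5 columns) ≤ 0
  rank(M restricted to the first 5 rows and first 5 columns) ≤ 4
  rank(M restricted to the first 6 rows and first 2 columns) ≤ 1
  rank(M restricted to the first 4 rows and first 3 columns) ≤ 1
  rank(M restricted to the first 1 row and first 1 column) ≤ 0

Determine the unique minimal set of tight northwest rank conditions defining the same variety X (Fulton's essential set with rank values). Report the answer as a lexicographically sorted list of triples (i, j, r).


Propagating the 19 rank bounds to every northwest block:

  i=1: 0 0 0 0 0 1 1 1
  i=2: 0 0 0 0 0 1 2 2
  i=3: 1 1 1 1 1 2 3 3
  i=4: 1 1 1 1 2 3 4 4
  i=5: 1 1 1 2 3 4 5 5
  i=6: 1 1 1 2 3 4 5 6
  i=7: 1 2 2 3 4 5 6 7
  i=8: 1 2 3 4 5 6 7 8

the unique w with this rank table is (6, 7, 1, 5, 4, 8, 2, 3).

D(w) has 17 cells with 3 SE-corners; essential set:

[(2, 5, 0), (4, 4, 1), (6, 3, 1)]


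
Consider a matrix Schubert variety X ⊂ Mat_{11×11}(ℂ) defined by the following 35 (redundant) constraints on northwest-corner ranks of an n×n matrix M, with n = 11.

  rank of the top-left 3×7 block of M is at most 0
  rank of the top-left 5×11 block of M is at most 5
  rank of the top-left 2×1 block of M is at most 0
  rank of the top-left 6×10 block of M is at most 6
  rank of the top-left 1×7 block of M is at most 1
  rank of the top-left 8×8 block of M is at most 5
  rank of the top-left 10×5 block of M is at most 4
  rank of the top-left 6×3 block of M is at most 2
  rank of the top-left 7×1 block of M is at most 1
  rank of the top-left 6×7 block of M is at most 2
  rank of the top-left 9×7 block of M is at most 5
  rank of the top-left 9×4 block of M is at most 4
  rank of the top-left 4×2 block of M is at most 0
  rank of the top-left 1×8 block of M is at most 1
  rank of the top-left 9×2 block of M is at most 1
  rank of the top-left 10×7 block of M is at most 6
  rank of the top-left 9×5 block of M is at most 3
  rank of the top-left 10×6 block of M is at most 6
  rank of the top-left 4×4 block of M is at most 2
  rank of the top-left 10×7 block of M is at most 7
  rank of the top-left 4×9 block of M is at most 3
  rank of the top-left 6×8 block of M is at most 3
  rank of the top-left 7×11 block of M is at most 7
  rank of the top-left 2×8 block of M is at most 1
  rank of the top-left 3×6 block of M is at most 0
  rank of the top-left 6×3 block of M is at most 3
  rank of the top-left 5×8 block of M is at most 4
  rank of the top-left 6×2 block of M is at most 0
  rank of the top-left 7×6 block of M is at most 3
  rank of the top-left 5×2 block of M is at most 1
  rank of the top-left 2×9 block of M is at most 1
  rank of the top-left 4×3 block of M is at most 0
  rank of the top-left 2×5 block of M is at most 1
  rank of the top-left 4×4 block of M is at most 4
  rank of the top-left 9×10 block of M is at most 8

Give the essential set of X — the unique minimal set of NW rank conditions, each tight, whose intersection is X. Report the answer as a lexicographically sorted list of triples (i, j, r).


The tightest implied rank at each (i,j), from the 35 conditions:

  0, 0, 0, 0, 0, 0, 0, 1, 1, 1, 1
  0, 0, 0, 0, 0, 0, 0, 1, 1, 2, 2
  0, 0, 0, 0, 0, 0, 0, 1, 2, 3, 3
  0, 0, 0, 1, 1, 1, 1, 2, 3, 4, 4
  0, 0, 1, 2, 2, 2, 2, 3, 4, 5, 5
  0, 0, 1, 2, 2, 2, 2, 3, 4, 5, 6
  1, 1, 2, 3, 3, 3, 3, 4, 5, 6, 7
  1, 1, 2, 3, 3, 4, 4, 5, 6, 7, 8
  1, 1, 2, 3, 3, 4, 5, 6, 7, 8, 9
  1, 2, 3, 4, 4, 5, 6, 7, 8, 9, 10
  1, 2, 3, 4, 5, 6, 7, 8, 9, 10, 11

hence w(1..11) = (8, 10, 9, 4, 3, 11, 1, 6, 7, 2, 5).

ℓ(w)=36; the 7 essential cells (i,j,r):

[(2, 9, 1), (3, 7, 0), (4, 3, 0), (6, 2, 0), (6, 7, 2), (9, 2, 1), (9, 5, 3)]


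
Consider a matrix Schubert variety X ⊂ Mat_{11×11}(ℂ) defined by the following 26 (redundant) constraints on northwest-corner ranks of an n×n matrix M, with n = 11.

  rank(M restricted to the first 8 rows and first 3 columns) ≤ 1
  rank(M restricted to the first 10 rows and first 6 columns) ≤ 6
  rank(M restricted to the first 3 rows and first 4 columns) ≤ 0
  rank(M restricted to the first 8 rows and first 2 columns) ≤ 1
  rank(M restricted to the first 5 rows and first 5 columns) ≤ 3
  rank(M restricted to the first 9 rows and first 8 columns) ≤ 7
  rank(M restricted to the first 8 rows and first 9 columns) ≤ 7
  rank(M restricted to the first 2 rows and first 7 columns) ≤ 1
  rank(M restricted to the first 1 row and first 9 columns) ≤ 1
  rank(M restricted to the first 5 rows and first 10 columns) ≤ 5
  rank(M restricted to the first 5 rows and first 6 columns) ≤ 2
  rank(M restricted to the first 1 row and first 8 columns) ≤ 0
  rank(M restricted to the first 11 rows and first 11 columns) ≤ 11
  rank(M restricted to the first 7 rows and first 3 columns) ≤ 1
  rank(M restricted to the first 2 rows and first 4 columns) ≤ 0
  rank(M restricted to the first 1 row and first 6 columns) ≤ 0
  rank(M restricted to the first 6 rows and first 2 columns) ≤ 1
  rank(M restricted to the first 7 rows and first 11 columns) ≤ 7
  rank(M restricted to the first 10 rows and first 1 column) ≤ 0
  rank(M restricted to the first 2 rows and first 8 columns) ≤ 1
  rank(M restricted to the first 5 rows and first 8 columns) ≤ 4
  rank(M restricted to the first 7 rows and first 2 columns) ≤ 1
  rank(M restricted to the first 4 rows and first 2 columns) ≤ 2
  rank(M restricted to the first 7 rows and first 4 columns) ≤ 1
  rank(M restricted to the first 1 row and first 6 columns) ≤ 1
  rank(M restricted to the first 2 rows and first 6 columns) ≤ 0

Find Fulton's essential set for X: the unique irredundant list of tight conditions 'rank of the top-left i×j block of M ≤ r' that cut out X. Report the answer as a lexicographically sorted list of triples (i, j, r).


Rank table r_w(11×11) implied by the 26 constraints:

  R[1]: 0, 0, 0, 0, 0, 0, 0, 0, 1, 1, 1
  R[2]: 0, 0, 0, 0, 0, 0, 1, 1, 2, 2, 2
  R[3]: 0, 0, 0, 0, 1, 1, 2, 2, 3, 3, 3
  R[4]: 0, 1, 1, 1, 2, 2, 3, 3, 4, 4, 4
  R[5]: 0, 1, 1, 1, 2, 2, 3, 4, 5, 5, 5
  R[6]: 0, 1, 1, 1, 2, 3, 4, 5, 6, 6, 6
  R[7]: 0, 1, 1, 1, 2, 3, 4, 5, 6, 7, 7
  R[8]: 0, 1, 1, 2, 3, 4, 5, 6, 7, 8, 8
  R[9]: 0, 1, 2, 3, 4, 5, 6, 7, 8, 9, 9
  R[10]: 0, 1, 2, 3, 4, 5, 6, 7, 8, 9, 10
  R[11]: 1, 2, 3, 4, 5, 6, 7, 8, 9, 10, 11

so w = (9, 7, 5, 2, 8, 6, 10, 4, 3, 11, 1).

Rothe diagram D(w) (33 cells), 7 SE-corners (essential conditions):

[(1, 8, 0), (2, 6, 0), (3, 4, 0), (5, 6, 2), (7, 4, 1), (8, 3, 1), (10, 1, 0)]


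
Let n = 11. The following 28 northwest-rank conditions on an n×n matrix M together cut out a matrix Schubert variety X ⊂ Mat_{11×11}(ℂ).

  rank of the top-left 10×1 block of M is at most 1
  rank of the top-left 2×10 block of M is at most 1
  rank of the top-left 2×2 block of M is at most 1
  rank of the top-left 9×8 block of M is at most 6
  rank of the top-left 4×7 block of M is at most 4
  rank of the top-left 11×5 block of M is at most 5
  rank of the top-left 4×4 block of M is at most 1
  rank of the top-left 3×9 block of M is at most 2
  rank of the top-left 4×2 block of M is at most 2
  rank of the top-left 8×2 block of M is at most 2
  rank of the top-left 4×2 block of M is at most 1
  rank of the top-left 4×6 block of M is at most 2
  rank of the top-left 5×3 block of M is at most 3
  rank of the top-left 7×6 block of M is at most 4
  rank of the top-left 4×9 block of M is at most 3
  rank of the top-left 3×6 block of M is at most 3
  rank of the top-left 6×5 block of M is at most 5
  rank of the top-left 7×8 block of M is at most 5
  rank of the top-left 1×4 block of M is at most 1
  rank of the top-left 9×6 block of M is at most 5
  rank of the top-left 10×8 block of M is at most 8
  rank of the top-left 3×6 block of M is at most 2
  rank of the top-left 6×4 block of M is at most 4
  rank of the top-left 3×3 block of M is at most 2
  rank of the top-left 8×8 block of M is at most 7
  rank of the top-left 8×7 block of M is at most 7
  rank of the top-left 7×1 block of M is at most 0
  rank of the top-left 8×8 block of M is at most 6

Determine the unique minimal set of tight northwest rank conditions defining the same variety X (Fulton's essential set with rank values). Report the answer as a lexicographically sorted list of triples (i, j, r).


Computing R[i][j] = min implied NW-rank bound (n=11, 28 conditions):

  row 1: 0, 1, 1, 1, 1, 1, 1, 1, 1, 1, 1
  row 2: 0, 1, 1, 1, 1, 1, 1, 1, 1, 1, 2
  row 3: 0, 1, 1, 1, 2, 2, 2, 2, 2, 2, 3
  row 4: 0, 1, 1, 1, 2, 2, 3, 3, 3, 3, 4
  row 5: 0, 1, 2, 2, 3, 3, 4, 4, 4, 4, 5
  row 6: 0, 1, 2, 3, 4, 4, 5, 5, 5, 5, 6
  row 7: 0, 1, 2, 3, 4, 4, 5, 5, 6, 6, 7
  row 8: 1, 2, 3, 4, 5, 5, 6, 6, 7, 7, 8
  row 9: 1, 2, 3, 4, 5, 5, 6, 6, 7, 8, 9
  row 10: 1, 2, 3, 4, 5, 6, 7, 7, 8, 9, 10
  row 11: 1, 2, 3, 4, 5, 6, 7, 8, 9, 10, 11

the unique w with this rank table is (2, 11, 5, 7, 3, 4, 9, 1, 10, 6, 8).

Rothe diagram D(w) (24 cells), 8 SE-corners (essential conditions):

[(2, 10, 1), (4, 4, 1), (4, 6, 2), (7, 1, 0), (7, 6, 4), (7, 8, 5), (9, 6, 5), (9, 8, 6)]


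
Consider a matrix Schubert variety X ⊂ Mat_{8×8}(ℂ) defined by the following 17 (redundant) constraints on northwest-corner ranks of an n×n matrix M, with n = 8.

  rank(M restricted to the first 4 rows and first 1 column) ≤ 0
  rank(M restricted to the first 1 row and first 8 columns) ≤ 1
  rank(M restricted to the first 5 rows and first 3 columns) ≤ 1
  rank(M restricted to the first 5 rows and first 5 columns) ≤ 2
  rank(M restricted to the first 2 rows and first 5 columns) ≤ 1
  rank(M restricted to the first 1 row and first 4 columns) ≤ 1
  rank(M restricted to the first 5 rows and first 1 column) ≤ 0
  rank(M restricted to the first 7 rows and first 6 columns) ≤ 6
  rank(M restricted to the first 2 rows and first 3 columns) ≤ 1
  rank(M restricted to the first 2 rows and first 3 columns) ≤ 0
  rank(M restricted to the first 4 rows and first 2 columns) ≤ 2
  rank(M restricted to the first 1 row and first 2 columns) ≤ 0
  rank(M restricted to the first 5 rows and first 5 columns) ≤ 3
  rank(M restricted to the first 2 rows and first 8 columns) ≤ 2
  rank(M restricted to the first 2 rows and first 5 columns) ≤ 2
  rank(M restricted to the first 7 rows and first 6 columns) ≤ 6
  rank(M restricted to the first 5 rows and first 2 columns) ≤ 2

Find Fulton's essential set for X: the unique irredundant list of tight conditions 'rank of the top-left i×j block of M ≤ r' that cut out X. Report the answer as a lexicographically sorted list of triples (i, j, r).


The tightest implied rank at each (i,j), from the 17 conditions:

  0 | 0 | 0 | 1 | 1 | 1 | 1 | 1
  0 | 0 | 0 | 1 | 1 | 2 | 2 | 2
  0 | 1 | 1 | 2 | 2 | 3 | 3 | 3
  0 | 1 | 1 | 2 | 2 | 3 | 4 | 4
  0 | 1 | 1 | 2 | 2 | 3 | 4 | 5
  1 | 2 | 2 | 3 | 3 | 4 | 5 | 6
  1 | 2 | 3 | 4 | 4 | 5 | 6 | 7
  1 | 2 | 3 | 4 | 5 | 6 | 7 | 8

reading off 1-entries of Δ²R: w = (4, 6, 2, 7, 8, 1, 3, 5).

|D(w)|=14, |Ess(w)|=5:

[(2, 3, 0), (2, 5, 1), (5, 1, 0), (5, 3, 1), (5, 5, 2)]


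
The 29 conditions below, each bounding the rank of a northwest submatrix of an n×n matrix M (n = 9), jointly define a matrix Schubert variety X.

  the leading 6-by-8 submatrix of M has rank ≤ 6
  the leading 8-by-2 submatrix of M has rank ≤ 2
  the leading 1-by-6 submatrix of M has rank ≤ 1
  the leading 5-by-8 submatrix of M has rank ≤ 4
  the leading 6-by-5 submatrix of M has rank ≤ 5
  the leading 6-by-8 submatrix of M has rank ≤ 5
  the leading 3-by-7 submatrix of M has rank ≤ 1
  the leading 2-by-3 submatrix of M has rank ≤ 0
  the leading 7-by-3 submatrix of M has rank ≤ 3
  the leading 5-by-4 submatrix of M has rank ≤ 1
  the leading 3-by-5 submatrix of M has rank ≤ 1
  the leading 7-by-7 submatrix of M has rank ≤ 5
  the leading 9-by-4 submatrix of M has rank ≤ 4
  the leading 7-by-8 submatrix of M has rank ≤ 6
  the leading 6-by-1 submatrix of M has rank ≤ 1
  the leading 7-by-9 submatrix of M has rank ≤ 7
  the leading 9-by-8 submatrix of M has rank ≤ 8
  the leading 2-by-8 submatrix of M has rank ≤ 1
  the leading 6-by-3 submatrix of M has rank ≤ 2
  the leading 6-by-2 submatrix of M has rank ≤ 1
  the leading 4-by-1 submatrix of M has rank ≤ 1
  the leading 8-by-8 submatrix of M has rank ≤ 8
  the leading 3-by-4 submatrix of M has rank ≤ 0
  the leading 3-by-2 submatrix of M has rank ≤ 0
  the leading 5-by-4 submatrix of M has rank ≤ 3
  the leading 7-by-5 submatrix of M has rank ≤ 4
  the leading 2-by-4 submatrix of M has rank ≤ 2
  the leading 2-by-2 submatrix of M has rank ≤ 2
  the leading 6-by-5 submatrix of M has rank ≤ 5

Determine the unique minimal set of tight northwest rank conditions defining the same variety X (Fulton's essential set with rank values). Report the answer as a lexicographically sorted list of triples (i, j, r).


Recovering R(i,j) via the rank-extension bound from the 29 conditions:

  R[1]: 0 | 0 | 0 | 0 | 1 | 1 | 1 | 1 | 1
  R[2]: 0 | 0 | 0 | 0 | 1 | 1 | 1 | 1 | 2
  R[3]: 0 | 0 | 0 | 0 | 1 | 1 | 1 | 2 | 3
  R[4]: 1 | 1 | 1 | 1 | 2 | 2 | 2 | 3 | 4
  R[5]: 1 | 1 | 1 | 1 | 2 | 3 | 3 | 4 | 5
  R[6]: 1 | 1 | 2 | 2 | 3 | 4 | 4 | 5 | 6
  R[7]: 1 | 2 | 3 | 3 | 4 | 5 | 5 | 6 | 7
  R[8]: 1 | 2 | 3 | 4 | 5 | 6 | 6 | 7 | 8
  R[9]: 1 | 2 | 3 | 4 | 5 | 6 | 7 | 8 | 9

second differences of R give the permutation w = (5, 9, 8, 1, 6, 3, 2, 4, 7).

Fulton essential set (5 of the 21 Rothe cells):

[(2, 8, 1), (3, 4, 0), (3, 7, 1), (5, 4, 1), (6, 2, 1)]


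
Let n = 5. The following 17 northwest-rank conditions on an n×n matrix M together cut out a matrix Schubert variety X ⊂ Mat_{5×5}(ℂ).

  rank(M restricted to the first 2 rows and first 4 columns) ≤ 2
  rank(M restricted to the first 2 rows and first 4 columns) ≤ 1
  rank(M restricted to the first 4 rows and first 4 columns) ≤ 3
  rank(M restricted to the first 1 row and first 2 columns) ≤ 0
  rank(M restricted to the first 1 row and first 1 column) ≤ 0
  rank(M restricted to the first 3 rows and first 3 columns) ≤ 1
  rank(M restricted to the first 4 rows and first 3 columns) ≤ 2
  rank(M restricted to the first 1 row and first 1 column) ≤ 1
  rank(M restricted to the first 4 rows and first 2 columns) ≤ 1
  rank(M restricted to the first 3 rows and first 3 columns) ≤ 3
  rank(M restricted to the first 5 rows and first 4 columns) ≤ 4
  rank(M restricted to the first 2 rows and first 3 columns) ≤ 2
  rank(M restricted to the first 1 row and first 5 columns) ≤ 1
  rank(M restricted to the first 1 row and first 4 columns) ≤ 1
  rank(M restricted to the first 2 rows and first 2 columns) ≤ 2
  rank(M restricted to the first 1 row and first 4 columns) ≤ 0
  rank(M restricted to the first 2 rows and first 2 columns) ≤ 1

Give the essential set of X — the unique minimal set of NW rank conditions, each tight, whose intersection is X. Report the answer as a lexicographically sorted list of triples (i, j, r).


The tightest implied rank at each (i,j), from the 17 conditions:

  0  0  0  0  1
  1  1  1  1  2
  1  1  1  2  3
  1  1  2  3  4
  1  2  3  4  5

second differences of R give the permutation w = (5, 1, 4, 3, 2).

|D(w)|=7, |Ess(w)|=3:

[(1, 4, 0), (3, 3, 1), (4, 2, 1)]


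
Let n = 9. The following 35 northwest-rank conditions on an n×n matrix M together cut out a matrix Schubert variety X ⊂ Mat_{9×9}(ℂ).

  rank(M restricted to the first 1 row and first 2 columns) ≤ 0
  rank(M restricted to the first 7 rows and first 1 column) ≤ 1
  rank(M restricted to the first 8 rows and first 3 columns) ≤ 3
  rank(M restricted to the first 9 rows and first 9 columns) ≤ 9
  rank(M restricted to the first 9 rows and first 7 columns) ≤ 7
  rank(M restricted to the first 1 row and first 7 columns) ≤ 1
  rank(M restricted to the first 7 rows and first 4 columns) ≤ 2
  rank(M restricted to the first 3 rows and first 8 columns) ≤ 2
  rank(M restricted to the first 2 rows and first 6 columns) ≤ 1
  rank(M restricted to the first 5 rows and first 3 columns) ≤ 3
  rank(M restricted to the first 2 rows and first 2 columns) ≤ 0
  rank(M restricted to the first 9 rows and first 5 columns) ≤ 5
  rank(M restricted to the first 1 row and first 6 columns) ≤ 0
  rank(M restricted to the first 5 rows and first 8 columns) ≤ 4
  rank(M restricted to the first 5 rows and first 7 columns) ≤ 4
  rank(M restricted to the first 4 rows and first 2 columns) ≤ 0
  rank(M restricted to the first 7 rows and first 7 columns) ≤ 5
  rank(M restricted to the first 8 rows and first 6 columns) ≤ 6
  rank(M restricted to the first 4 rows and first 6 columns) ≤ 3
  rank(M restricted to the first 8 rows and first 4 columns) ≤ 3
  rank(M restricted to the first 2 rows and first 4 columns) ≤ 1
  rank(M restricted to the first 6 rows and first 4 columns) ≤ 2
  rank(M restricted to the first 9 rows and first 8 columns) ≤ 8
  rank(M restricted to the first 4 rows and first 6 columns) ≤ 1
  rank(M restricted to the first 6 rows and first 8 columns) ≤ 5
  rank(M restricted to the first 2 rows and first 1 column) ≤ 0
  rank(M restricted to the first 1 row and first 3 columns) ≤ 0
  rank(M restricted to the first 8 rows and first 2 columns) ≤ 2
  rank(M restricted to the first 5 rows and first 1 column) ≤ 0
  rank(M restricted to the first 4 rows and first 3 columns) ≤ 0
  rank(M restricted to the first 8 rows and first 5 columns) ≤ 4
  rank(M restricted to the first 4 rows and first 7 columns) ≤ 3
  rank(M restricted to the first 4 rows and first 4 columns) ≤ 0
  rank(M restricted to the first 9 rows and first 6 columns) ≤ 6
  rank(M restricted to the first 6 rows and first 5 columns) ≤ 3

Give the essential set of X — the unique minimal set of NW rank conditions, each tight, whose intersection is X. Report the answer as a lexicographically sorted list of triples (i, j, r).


Propagating the 35 rank bounds to every northwest block:

  R[1]: 0 | 0 | 0 | 0 | 0 | 0 | 1 | 1 | 1
  R[2]: 0 | 0 | 0 | 0 | 1 | 1 | 2 | 2 | 2
  R[3]: 0 | 0 | 0 | 0 | 1 | 1 | 2 | 2 | 3
  R[4]: 0 | 0 | 0 | 0 | 1 | 1 | 2 | 3 | 4
  R[5]: 0 | 1 | 1 | 1 | 2 | 2 | 3 | 4 | 5
  R[6]: 1 | 2 | 2 | 2 | 3 | 3 | 4 | 5 | 6
  R[7]: 1 | 2 | 2 | 2 | 3 | 4 | 5 | 6 | 7
  R[8]: 1 | 2 | 3 | 3 | 4 | 5 | 6 | 7 | 8
  R[9]: 1 | 2 | 3 | 4 | 5 | 6 | 7 | 8 | 9

giving w = (7, 5, 9, 8, 2, 1, 6, 3, 4) via Δ²R.

D(w) has 24 cells with 6 SE-corners; essential set:

[(1, 6, 0), (3, 8, 2), (4, 4, 0), (4, 6, 1), (5, 1, 0), (7, 4, 2)]


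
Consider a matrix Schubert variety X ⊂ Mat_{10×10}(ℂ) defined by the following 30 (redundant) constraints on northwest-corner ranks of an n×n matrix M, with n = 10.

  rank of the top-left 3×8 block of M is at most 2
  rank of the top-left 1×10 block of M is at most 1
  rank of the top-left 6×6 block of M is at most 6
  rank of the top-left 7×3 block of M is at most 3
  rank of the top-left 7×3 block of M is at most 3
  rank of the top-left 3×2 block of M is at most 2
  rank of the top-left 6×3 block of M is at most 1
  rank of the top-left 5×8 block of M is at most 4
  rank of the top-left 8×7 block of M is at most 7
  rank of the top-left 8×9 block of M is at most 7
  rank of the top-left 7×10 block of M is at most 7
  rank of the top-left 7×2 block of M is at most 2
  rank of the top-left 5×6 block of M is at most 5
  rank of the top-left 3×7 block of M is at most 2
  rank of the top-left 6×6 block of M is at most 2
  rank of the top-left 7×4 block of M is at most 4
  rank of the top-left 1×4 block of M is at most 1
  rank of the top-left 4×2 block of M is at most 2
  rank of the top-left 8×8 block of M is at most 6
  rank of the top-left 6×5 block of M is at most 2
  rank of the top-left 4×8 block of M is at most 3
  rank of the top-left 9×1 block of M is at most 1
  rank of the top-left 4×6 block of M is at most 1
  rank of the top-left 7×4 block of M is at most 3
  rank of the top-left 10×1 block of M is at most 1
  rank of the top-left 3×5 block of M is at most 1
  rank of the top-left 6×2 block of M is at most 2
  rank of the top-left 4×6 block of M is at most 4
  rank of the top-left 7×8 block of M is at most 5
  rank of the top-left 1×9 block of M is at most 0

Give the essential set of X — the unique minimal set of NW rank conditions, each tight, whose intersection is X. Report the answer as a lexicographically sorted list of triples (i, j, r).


Recovering R(i,j) via the rank-extension bound from the 30 conditions:

  R[1]: 0 0 0 0 0 0 0 0 0 1
  R[2]: 1 1 1 1 1 1 1 1 1 2
  R[3]: 1 1 1 1 1 1 2 2 2 3
  R[4]: 1 1 1 1 1 1 2 3 3 4
  R[5]: 1 1 1 2 2 2 3 4 4 5
  R[6]: 1 1 1 2 2 2 3 4 5 6
  R[7]: 1 2 2 3 3 3 4 5 6 7
  R[8]: 1 2 3 4 4 4 5 6 7 8
  R[9]: 1 2 3 4 5 5 6 7 8 9
  R[10]: 1 2 3 4 5 6 7 8 9 10

second differences of R give the permutation w = (10, 1, 7, 8, 4, 9, 2, 3, 5, 6).

ℓ(w)=25; the 4 essential cells (i,j,r):

[(1, 9, 0), (4, 6, 1), (6, 3, 1), (6, 6, 2)]


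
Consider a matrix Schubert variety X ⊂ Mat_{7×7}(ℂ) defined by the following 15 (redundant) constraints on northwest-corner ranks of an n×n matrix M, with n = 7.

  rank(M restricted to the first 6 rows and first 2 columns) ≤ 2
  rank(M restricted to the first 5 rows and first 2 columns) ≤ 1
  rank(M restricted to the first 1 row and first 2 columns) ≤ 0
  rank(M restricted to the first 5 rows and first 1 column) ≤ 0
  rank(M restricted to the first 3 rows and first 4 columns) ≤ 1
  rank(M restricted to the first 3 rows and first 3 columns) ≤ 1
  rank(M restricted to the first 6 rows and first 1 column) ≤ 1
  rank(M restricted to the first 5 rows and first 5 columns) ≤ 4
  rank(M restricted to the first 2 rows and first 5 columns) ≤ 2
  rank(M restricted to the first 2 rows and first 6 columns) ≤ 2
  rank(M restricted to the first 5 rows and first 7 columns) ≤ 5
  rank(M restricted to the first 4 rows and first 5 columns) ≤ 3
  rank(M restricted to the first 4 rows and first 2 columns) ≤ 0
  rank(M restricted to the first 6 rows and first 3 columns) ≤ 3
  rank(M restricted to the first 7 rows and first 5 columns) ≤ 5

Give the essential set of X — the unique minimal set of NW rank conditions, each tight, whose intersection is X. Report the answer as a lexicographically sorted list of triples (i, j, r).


Rank table r_w(7×7) implied by the 15 constraints:

  row 1: 0  0  1  1  1  1  1
  row 2: 0  0  1  1  2  2  2
  row 3: 0  0  1  1  2  3  3
  row 4: 0  0  1  2  3  4  4
  row 5: 0  1  2  3  4  5  5
  row 6: 1  2  3  4  5  6  6
  row 7: 1  2  3  4  5  6  7

giving w = (3, 5, 6, 4, 2, 1, 7) via Δ²R.

Rothe diagram D(w) (11 cells), 3 SE-corners (essential conditions):

[(3, 4, 1), (4, 2, 0), (5, 1, 0)]


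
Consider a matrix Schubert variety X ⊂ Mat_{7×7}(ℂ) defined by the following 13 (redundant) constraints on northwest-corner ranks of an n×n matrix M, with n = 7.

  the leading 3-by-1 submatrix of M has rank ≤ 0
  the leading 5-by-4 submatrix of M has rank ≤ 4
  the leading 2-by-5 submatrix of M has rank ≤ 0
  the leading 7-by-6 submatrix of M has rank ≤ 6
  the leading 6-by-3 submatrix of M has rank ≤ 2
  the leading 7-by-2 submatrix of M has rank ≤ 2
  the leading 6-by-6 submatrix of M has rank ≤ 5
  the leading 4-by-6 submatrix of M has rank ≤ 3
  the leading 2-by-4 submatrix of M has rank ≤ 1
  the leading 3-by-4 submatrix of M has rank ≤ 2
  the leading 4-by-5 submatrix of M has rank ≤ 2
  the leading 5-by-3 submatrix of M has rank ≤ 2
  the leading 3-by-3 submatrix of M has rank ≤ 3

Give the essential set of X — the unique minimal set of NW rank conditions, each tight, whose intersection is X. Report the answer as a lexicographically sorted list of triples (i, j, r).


Propagating the 13 rank bounds to every northwest block:

  R[1]: 0 0 0 0 0 1 1
  R[2]: 0 0 0 0 0 1 2
  R[3]: 0 1 1 1 1 2 3
  R[4]: 1 2 2 2 2 3 4
  R[5]: 1 2 2 3 3 4 5
  R[6]: 1 2 2 3 4 5 6
  R[7]: 1 2 3 4 5 6 7

so w = (6, 7, 2, 1, 4, 5, 3).

3 SE-corners of the 13-cell Rothe diagram give Ess(w):

[(2, 5, 0), (3, 1, 0), (6, 3, 2)]


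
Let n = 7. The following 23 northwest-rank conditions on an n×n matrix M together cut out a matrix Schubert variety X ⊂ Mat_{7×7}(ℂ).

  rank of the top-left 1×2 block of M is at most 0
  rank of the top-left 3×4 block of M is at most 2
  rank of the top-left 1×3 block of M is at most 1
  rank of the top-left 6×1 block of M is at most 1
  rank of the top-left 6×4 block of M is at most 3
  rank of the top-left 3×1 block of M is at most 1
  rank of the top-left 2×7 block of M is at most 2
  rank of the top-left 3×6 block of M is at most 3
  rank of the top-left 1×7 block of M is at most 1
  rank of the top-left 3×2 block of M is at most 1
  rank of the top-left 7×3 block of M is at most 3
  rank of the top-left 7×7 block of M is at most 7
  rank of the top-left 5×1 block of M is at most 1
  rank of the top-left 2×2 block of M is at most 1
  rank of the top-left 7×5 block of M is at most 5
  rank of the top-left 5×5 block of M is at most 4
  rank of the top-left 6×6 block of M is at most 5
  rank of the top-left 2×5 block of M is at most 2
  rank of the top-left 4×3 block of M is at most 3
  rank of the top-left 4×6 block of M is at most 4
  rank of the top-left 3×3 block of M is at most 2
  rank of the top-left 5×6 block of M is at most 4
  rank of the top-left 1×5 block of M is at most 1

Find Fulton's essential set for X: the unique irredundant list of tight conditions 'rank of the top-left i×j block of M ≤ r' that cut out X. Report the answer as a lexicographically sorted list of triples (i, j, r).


Rank table r_w(7×7) implied by the 23 constraints:

  row 1: 0 | 0 | 1 | 1 | 1 | 1 | 1
  row 2: 1 | 1 | 2 | 2 | 2 | 2 | 2
  row 3: 1 | 1 | 2 | 2 | 3 | 3 | 3
  row 4: 1 | 2 | 3 | 3 | 4 | 4 | 4
  row 5: 1 | 2 | 3 | 3 | 4 | 4 | 5
  row 6: 1 | 2 | 3 | 3 | 4 | 5 | 6
  row 7: 1 | 2 | 3 | 4 | 5 | 6 | 7

reading off 1-entries of Δ²R: w = (3, 1, 5, 2, 7, 6, 4).

D(w) has 7 cells with 5 SE-corners; essential set:

[(1, 2, 0), (3, 2, 1), (3, 4, 2), (5, 6, 4), (6, 4, 3)]


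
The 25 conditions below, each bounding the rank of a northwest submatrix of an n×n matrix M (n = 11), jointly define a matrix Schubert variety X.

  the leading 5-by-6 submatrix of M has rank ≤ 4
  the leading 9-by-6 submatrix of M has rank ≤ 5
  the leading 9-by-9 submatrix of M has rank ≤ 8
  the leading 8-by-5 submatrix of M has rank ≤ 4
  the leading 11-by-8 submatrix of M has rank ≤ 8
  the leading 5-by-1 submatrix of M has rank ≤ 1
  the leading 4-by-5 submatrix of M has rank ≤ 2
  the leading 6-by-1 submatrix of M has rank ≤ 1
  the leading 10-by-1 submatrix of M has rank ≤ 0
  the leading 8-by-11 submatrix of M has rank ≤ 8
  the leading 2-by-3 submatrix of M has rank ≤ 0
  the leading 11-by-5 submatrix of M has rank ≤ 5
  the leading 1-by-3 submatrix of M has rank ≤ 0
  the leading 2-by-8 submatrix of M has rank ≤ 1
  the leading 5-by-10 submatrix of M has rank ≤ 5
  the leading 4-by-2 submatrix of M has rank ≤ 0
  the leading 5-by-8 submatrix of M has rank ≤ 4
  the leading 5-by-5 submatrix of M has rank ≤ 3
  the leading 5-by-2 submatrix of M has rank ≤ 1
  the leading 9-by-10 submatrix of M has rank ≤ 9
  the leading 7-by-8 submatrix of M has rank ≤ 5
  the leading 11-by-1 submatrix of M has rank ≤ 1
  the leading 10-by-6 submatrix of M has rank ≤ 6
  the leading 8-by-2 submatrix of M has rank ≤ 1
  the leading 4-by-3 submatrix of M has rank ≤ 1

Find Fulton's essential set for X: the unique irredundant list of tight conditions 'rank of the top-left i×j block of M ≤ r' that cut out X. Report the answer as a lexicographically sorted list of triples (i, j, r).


Reconstructing r_w from the 25 given conditions:

  R[1]: 0 | 0 | 0 | 1 | 1 | 1 | 1 | 1 | 1 | 1 | 1
  R[2]: 0 | 0 | 0 | 1 | 1 | 1 | 1 | 1 | 2 | 2 | 2
  R[3]: 0 | 0 | 1 | 2 | 2 | 2 | 2 | 2 | 3 | 3 | 3
  R[4]: 0 | 0 | 1 | 2 | 2 | 3 | 3 | 3 | 4 | 4 | 4
  R[5]: 0 | 1 | 2 | 3 | 3 | 4 | 4 | 4 | 5 | 5 | 5
  R[6]: 0 | 1 | 2 | 3 | 4 | 5 | 5 | 5 | 6 | 6 | 6
  R[7]: 0 | 1 | 2 | 3 | 4 | 5 | 5 | 5 | 6 | 7 | 7
  R[8]: 0 | 1 | 2 | 3 | 4 | 5 | 6 | 6 | 7 | 8 | 8
  R[9]: 0 | 1 | 2 | 3 | 4 | 5 | 6 | 7 | 8 | 9 | 9
  R[10]: 0 | 1 | 2 | 3 | 4 | 5 | 6 | 7 | 8 | 9 | 10
  R[11]: 1 | 2 | 3 | 4 | 5 | 6 | 7 | 8 | 9 | 10 | 11

the unique w with this rank table is (4, 9, 3, 6, 2, 5, 10, 7, 8, 11, 1).

Rothe diagram D(w) (23 cells), 6 SE-corners (essential conditions):

[(2, 3, 0), (2, 8, 1), (4, 2, 0), (4, 5, 2), (7, 8, 5), (10, 1, 0)]


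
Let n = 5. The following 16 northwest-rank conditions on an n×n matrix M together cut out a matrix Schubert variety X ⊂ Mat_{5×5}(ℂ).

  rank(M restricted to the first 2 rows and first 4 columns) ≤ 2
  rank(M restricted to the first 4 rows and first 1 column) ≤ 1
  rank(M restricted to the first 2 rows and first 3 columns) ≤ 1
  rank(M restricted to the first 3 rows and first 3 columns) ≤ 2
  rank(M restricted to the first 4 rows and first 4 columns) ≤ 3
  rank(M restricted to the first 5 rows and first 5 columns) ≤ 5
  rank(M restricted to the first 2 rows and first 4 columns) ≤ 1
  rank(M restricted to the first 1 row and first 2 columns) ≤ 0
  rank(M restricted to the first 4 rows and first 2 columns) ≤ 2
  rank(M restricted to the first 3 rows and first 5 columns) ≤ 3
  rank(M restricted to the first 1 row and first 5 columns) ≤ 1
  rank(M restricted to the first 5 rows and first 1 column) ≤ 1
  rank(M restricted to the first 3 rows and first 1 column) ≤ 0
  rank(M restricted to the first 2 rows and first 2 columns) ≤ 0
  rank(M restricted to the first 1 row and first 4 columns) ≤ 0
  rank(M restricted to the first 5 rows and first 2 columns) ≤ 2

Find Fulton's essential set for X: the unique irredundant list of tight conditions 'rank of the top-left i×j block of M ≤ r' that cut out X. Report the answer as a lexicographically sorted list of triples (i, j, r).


The tightest implied rank at each (i,j), from the 16 conditions:

  R[1]: 0, 0, 0, 0, 1
  R[2]: 0, 0, 1, 1, 2
  R[3]: 0, 1, 2, 2, 3
  R[4]: 1, 2, 3, 3, 4
  R[5]: 1, 2, 3, 4, 5

giving w = (5, 3, 2, 1, 4) via Δ²R.

|D(w)|=7, |Ess(w)|=3:

[(1, 4, 0), (2, 2, 0), (3, 1, 0)]


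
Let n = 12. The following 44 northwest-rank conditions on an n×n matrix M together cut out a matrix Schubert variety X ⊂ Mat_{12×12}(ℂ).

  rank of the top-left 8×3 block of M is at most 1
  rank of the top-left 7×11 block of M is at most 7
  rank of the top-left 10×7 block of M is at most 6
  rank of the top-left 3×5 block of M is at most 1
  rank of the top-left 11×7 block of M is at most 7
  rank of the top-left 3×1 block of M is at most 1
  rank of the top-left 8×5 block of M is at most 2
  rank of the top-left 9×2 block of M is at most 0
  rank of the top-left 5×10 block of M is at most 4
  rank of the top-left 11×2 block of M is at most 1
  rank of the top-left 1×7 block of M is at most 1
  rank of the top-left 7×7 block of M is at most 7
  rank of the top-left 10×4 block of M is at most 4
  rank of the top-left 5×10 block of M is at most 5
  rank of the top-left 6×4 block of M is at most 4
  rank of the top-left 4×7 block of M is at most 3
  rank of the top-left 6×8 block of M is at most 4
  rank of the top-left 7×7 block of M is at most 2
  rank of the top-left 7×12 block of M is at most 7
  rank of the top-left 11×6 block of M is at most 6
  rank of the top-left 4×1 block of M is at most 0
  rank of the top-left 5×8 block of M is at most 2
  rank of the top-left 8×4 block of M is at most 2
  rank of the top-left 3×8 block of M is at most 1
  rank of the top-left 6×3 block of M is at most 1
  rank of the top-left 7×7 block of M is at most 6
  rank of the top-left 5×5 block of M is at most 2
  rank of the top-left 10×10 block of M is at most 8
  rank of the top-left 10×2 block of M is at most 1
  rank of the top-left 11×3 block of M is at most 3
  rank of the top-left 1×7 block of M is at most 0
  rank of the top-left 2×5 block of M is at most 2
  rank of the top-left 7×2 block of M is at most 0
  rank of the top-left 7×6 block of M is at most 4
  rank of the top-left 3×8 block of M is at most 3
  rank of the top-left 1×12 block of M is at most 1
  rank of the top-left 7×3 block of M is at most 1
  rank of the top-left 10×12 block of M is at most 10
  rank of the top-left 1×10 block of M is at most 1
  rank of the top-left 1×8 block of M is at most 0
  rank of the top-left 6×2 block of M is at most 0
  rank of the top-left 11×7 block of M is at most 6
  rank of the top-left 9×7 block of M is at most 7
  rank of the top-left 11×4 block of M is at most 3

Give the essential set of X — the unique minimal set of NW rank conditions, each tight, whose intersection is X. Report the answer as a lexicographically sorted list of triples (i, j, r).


Rank table r_w(12×12) implied by the 44 constraints:

  i=1: 0 | 0 | 0 | 0 | 0 | 0 | 0 | 0 | 1 | 1 | 1 | 1
  i=2: 0 | 0 | 1 | 1 | 1 | 1 | 1 | 1 | 2 | 2 | 2 | 2
  i=3: 0 | 0 | 1 | 1 | 1 | 1 | 1 | 1 | 2 | 3 | 3 | 3
  i=4: 0 | 0 | 1 | 2 | 2 | 2 | 2 | 2 | 3 | 4 | 4 | 4
  i=5: 0 | 0 | 1 | 2 | 2 | 2 | 2 | 2 | 3 | 4 | 5 | 5
  i=6: 0 | 0 | 1 | 2 | 2 | 2 | 2 | 3 | 4 | 5 | 6 | 6
  i=7: 0 | 0 | 1 | 2 | 2 | 2 | 2 | 3 | 4 | 5 | 6 | 7
  i=8: 0 | 0 | 1 | 2 | 2 | 3 | 3 | 4 | 5 | 6 | 7 | 8
  i=9: 0 | 0 | 1 | 2 | 3 | 4 | 4 | 5 | 6 | 7 | 8 | 9
  i=10: 1 | 1 | 2 | 3 | 4 | 5 | 5 | 6 | 7 | 8 | 9 | 10
  i=11: 1 | 1 | 2 | 3 | 4 | 5 | 6 | 7 | 8 | 9 | 10 | 11
  i=12: 1 | 2 | 3 | 4 | 5 | 6 | 7 | 8 | 9 | 10 | 11 | 12

second differences of R give the permutation w = (9, 3, 10, 4, 11, 8, 12, 6, 5, 1, 7, 2).

|D(w)|=41, |Ess(w)|=7:

[(1, 8, 0), (3, 8, 1), (5, 8, 2), (7, 7, 2), (8, 5, 2), (9, 2, 0), (11, 2, 1)]
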